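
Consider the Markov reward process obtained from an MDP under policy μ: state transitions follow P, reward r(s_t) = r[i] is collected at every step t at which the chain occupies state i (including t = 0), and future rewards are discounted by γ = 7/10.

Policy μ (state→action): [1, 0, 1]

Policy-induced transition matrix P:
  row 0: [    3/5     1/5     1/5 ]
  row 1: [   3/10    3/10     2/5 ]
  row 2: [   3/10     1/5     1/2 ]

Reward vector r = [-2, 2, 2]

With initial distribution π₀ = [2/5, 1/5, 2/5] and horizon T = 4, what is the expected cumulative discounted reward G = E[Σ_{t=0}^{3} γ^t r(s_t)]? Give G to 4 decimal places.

t=0: π = [0.4000, 0.2000, 0.4000], E[r] = 0.4000, γ^t·E[r] = 0.400000, running G = 0.400000
t=1: π = [0.4200, 0.2200, 0.3600], E[r] = 0.3200, γ^t·E[r] = 0.224000, running G = 0.624000
t=2: π = [0.4260, 0.2220, 0.3520], E[r] = 0.2960, γ^t·E[r] = 0.145040, running G = 0.769040
t=3: π = [0.4278, 0.2222, 0.3500], E[r] = 0.2888, γ^t·E[r] = 0.099058, running G = 0.868098

G = 0.8681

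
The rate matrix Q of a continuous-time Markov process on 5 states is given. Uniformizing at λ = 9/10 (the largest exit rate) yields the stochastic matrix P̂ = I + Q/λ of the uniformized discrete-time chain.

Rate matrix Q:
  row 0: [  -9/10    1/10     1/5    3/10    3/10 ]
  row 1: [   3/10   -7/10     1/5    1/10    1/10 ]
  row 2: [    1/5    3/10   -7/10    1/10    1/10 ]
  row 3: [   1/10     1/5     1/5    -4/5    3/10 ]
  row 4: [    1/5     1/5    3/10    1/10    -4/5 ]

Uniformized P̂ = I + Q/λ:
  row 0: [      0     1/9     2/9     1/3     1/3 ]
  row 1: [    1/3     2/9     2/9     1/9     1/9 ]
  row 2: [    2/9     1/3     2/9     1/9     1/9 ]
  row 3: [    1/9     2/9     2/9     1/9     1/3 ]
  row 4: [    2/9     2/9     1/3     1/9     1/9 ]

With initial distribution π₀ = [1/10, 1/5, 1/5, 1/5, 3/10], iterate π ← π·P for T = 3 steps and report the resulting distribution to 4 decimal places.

t=0: π = [0.1000, 0.2000, 0.2000, 0.2000, 0.3000]
t=1: π = [0.2000, 0.2333, 0.2556, 0.1333, 0.1778]
t=2: π = [0.1889, 0.2284, 0.2420, 0.1556, 0.1852]
t=3: π = [0.1883, 0.2281, 0.2428, 0.1531, 0.1877]

π = [0.1883, 0.2281, 0.2428, 0.1531, 0.1877]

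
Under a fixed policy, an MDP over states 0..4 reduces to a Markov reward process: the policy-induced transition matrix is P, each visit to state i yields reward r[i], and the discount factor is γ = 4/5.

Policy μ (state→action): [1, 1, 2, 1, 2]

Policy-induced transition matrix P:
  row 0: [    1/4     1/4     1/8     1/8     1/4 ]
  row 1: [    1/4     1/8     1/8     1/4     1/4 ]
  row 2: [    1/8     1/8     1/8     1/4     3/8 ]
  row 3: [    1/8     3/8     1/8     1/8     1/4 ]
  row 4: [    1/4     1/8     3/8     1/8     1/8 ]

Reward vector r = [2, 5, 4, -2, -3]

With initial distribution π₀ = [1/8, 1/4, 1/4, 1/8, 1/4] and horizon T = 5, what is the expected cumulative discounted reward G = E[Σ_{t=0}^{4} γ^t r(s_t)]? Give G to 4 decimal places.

G = 3.8647

t=0: π = [0.1250, 0.2500, 0.2500, 0.1250, 0.2500], E[r] = 1.5000, γ^t·E[r] = 1.500000, running G = 1.500000
t=1: π = [0.2031, 0.1719, 0.1875, 0.1875, 0.2500], E[r] = 0.8906, γ^t·E[r] = 0.712500, running G = 2.212500
t=2: π = [0.2031, 0.1973, 0.1875, 0.1699, 0.2422], E[r] = 1.0762, γ^t·E[r] = 0.688750, running G = 2.901250
t=3: π = [0.2053, 0.1929, 0.1855, 0.1731, 0.2432], E[r] = 1.0415, γ^t·E[r] = 0.533250, running G = 3.434500
t=4: π = [0.2052, 0.1939, 0.1858, 0.1723, 0.2428], E[r] = 1.0502, γ^t·E[r] = 0.430163, running G = 3.864663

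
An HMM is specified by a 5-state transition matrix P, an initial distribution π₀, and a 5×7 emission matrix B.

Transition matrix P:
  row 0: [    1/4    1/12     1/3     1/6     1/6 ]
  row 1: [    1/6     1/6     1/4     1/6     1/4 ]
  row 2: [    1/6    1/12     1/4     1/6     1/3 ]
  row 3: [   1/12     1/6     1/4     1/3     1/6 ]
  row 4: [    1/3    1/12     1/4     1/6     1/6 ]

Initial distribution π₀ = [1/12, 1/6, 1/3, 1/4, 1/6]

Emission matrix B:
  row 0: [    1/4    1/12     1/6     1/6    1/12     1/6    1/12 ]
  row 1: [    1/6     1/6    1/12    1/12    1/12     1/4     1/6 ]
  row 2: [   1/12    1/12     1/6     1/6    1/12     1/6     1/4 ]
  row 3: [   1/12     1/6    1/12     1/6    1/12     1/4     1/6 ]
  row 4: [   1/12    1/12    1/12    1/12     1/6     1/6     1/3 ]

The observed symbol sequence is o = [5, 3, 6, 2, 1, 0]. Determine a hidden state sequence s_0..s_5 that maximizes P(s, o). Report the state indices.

path = [3, 2, 4, 2, 4, 0]

t=0: δ = [1.389e-02, 4.167e-02, 5.556e-02, 6.250e-02, 2.778e-02]  (obs o_0=5)
t=1: δ = [1.543e-03, 8.681e-04, 2.604e-03, 3.472e-03, 1.543e-03]  ψ = [2, 3, 3, 3, 2]  (obs o_1=3)
t=2: δ = [4.287e-05, 9.645e-05, 2.170e-04, 1.929e-04, 2.894e-04]  ψ = [4, 3, 3, 3, 2]  (obs o_2=6)
t=3: δ = [1.608e-05, 2.679e-06, 1.206e-05, 5.358e-06, 6.028e-06]  ψ = [4, 3, 4, 3, 2]  (obs o_3=2)
t=4: δ = [3.349e-07, 2.233e-07, 4.465e-07, 4.465e-07, 3.349e-07]  ψ = [0, 0, 0, 0, 2]  (obs o_4=1)
t=5: δ = [2.791e-08, 1.240e-08, 9.303e-09, 1.240e-08, 1.240e-08]  ψ = [4, 3, 0, 3, 2]  (obs o_5=0)
backtrack: best end state = 0; path = [3, 2, 4, 2, 4, 0]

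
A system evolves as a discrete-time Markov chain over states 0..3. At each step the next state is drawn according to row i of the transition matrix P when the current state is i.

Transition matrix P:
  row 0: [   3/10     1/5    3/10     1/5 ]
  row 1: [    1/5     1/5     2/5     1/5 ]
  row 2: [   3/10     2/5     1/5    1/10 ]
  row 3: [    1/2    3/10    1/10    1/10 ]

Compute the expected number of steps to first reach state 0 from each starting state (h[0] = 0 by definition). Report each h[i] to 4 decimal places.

h = [0.0000, 3.6236, 3.3989, 2.6966]

First-step conditioning: h[0] = 0; for i ≠ 0, h[i] = 1 + Σ_k P[i][k]·h[k].
  h[1] = 1 + 1/5·h[1] + 2/5·h[2] + 1/5·h[3]
  h[2] = 1 + 2/5·h[1] + 1/5·h[2] + 1/10·h[3]
  h[3] = 1 + 3/10·h[1] + 1/10·h[2] + 1/10·h[3]
Solving the 3×3 linear system over states ≠ 0 gives exactly h = [0, 645/178, 605/178, 240/89] (h[0] = 0 is the target).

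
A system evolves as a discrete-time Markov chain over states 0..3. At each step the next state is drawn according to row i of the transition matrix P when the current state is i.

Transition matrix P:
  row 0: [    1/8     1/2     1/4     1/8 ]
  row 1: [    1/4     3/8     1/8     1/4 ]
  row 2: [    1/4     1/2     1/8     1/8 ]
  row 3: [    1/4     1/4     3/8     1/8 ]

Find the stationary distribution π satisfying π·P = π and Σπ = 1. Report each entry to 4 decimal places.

π = [0.2222, 0.4054, 0.1967, 0.1757]

Balance equations π_j = Σ_i π_i·P[i][j]:
  π_0 = 1/8·π_0 + 1/4·π_1 + 1/4·π_2 + 1/4·π_3
  π_1 = 1/2·π_0 + 3/8·π_1 + 1/2·π_2 + 1/4·π_3
  π_2 = 1/4·π_0 + 1/8·π_1 + 1/8·π_2 + 3/8·π_3
  normalize: π_0 + π_1 + π_2 + π_3 = 1
Solving the linear system gives exactly π = [2/9, 15/37, 131/666, 13/74].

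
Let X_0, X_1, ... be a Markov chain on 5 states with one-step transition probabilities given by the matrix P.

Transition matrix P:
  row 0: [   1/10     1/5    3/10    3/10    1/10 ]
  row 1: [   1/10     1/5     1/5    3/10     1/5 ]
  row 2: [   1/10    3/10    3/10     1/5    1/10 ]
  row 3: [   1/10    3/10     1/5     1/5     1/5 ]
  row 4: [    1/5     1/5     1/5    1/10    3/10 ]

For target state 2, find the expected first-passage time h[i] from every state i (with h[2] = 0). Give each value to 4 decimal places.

h = [4.2487, 4.7150, 0.0000, 4.7150, 4.6632]

First-step conditioning: h[2] = 0; for i ≠ 2, h[i] = 1 + Σ_k P[i][k]·h[k].
  h[0] = 1 + 1/10·h[0] + 1/5·h[1] + 3/10·h[3] + 1/10·h[4]
  h[1] = 1 + 1/10·h[0] + 1/5·h[1] + 3/10·h[3] + 1/5·h[4]
  h[3] = 1 + 1/10·h[0] + 3/10·h[1] + 1/5·h[3] + 1/5·h[4]
  h[4] = 1 + 1/5·h[0] + 1/5·h[1] + 1/10·h[3] + 3/10·h[4]
Solving the 4×4 linear system over states ≠ 2 gives exactly h = [820/193, 910/193, 0, 910/193, 900/193] (h[2] = 0 is the target).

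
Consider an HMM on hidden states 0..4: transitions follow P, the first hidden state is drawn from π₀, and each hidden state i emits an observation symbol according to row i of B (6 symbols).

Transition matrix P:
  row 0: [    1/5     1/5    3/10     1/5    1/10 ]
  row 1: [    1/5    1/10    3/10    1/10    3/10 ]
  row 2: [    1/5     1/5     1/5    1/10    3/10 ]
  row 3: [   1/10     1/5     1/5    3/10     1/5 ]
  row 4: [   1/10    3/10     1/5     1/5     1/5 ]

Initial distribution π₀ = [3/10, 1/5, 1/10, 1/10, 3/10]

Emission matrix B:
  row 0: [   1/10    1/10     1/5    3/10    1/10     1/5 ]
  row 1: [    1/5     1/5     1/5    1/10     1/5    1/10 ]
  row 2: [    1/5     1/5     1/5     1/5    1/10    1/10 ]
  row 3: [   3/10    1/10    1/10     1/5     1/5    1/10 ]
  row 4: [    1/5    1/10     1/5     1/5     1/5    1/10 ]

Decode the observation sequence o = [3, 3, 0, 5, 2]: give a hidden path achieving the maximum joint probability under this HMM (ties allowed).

path = [0, 0, 2, 0, 2]

t=0: δ = [9.000e-02, 2.000e-02, 2.000e-02, 2.000e-02, 6.000e-02]  (obs o_0=3)
t=1: δ = [5.400e-03, 1.800e-03, 5.400e-03, 3.600e-03, 2.400e-03]  ψ = [0, 0, 0, 0, 4]  (obs o_1=3)
t=2: δ = [1.080e-04, 2.160e-04, 3.240e-04, 3.240e-04, 3.240e-04]  ψ = [0, 0, 0, 0, 2]  (obs o_2=0)
t=3: δ = [1.296e-05, 9.720e-06, 6.480e-06, 9.720e-06, 9.720e-06]  ψ = [2, 4, 1, 3, 2]  (obs o_3=5)
t=4: δ = [5.184e-07, 5.832e-07, 7.776e-07, 2.916e-07, 5.832e-07]  ψ = [0, 4, 0, 3, 1]  (obs o_4=2)
backtrack: best end state = 2; path = [0, 0, 2, 0, 2]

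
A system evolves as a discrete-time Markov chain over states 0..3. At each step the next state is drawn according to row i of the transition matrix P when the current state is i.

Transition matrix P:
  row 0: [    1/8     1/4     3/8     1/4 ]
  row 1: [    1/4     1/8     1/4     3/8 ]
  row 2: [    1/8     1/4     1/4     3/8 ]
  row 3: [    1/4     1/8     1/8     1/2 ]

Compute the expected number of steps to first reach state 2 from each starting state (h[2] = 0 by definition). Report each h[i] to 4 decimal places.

First-step conditioning: h[2] = 0; for i ≠ 2, h[i] = 1 + Σ_k P[i][k]·h[k].
  h[0] = 1 + 1/8·h[0] + 1/4·h[1] + 1/4·h[3]
  h[1] = 1 + 1/4·h[0] + 1/8·h[1] + 3/8·h[3]
  h[3] = 1 + 1/4·h[0] + 1/8·h[1] + 1/2·h[3]
Solving the 3×3 linear system over states ≠ 2 gives exactly h = [88/23, 504/115, 0, 576/115] (h[2] = 0 is the target).

h = [3.8261, 4.3826, 0.0000, 5.0087]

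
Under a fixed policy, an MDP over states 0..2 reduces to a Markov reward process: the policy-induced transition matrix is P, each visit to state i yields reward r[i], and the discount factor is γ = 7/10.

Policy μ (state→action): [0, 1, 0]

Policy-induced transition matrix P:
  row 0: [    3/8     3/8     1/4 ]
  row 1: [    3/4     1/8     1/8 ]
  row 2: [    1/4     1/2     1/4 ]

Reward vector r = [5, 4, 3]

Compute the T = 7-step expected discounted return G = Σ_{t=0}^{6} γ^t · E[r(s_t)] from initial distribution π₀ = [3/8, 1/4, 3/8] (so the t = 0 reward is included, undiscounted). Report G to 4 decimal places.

t=0: π = [0.3750, 0.2500, 0.3750], E[r] = 4.0000, γ^t·E[r] = 4.000000, running G = 4.000000
t=1: π = [0.4219, 0.3594, 0.2188], E[r] = 4.2031, γ^t·E[r] = 2.942188, running G = 6.942188
t=2: π = [0.4824, 0.3125, 0.2051], E[r] = 4.2773, γ^t·E[r] = 2.095898, running G = 9.038086
t=3: π = [0.4666, 0.3225, 0.2109], E[r] = 4.2556, γ^t·E[r] = 1.459676, running G = 10.497762
t=4: π = [0.4696, 0.3207, 0.2097], E[r] = 4.2599, γ^t·E[r] = 1.022799, running G = 11.520561
t=5: π = [0.4691, 0.3210, 0.2099], E[r] = 4.2592, γ^t·E[r] = 0.715837, running G = 12.236398
t=6: π = [0.4691, 0.3210, 0.2099], E[r] = 4.2593, γ^t·E[r] = 0.501099, running G = 12.737497

G = 12.7375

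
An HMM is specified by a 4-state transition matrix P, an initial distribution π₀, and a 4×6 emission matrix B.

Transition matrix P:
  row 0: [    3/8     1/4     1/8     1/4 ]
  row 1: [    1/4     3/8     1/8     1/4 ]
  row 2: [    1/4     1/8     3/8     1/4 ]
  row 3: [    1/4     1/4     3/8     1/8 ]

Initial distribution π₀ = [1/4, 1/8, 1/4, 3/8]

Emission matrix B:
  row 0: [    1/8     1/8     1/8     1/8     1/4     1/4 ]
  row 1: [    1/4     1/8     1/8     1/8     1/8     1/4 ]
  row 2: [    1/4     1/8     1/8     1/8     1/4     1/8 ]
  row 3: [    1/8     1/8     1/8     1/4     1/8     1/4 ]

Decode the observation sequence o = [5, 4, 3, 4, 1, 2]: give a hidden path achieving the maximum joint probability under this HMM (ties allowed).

t=0: δ = [6.250e-02, 3.125e-02, 3.125e-02, 9.375e-02]  (obs o_0=5)
t=1: δ = [5.859e-03, 2.930e-03, 8.789e-03, 1.953e-03]  ψ = [0, 3, 3, 0]  (obs o_1=4)
t=2: δ = [2.747e-04, 1.831e-04, 4.120e-04, 5.493e-04]  ψ = [0, 0, 2, 2]  (obs o_2=3)
t=3: δ = [3.433e-05, 1.717e-05, 5.150e-05, 1.287e-05]  ψ = [3, 3, 3, 2]  (obs o_3=4)
t=4: δ = [1.609e-06, 1.073e-06, 2.414e-06, 1.609e-06]  ψ = [0, 0, 2, 2]  (obs o_4=1)
t=5: δ = [7.544e-08, 5.029e-08, 1.132e-07, 7.544e-08]  ψ = [0, 0, 2, 2]  (obs o_5=2)
backtrack: best end state = 2; path = [3, 2, 3, 2, 2, 2]

path = [3, 2, 3, 2, 2, 2]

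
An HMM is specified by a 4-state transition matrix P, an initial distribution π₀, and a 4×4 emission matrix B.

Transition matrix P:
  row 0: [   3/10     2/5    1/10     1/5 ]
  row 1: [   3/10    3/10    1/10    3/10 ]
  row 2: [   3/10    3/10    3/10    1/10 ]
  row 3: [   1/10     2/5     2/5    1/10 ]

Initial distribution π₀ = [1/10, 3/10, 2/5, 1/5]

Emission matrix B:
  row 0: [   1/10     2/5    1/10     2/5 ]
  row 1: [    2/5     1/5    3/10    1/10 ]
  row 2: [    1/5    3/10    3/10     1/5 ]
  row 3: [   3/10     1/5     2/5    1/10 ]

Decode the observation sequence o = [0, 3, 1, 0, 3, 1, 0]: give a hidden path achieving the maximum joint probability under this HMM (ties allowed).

path = [1, 0, 0, 1, 0, 0, 1]

t=0: δ = [1.000e-02, 1.200e-01, 8.000e-02, 6.000e-02]  (obs o_0=0)
t=1: δ = [1.440e-02, 3.600e-03, 4.800e-03, 3.600e-03]  ψ = [1, 1, 2, 1]  (obs o_1=3)
t=2: δ = [1.728e-03, 1.152e-03, 4.320e-04, 5.760e-04]  ψ = [0, 0, 0, 0]  (obs o_2=1)
t=3: δ = [5.184e-05, 2.765e-04, 4.608e-05, 1.037e-04]  ψ = [0, 0, 3, 0]  (obs o_3=0)
t=4: δ = [3.318e-05, 8.294e-06, 8.294e-06, 8.294e-06]  ψ = [1, 1, 3, 1]  (obs o_4=3)
t=5: δ = [3.981e-06, 2.654e-06, 9.953e-07, 1.327e-06]  ψ = [0, 0, 0, 0]  (obs o_5=1)
t=6: δ = [1.194e-07, 6.370e-07, 1.062e-07, 2.389e-07]  ψ = [0, 0, 3, 0]  (obs o_6=0)
backtrack: best end state = 1; path = [1, 0, 0, 1, 0, 0, 1]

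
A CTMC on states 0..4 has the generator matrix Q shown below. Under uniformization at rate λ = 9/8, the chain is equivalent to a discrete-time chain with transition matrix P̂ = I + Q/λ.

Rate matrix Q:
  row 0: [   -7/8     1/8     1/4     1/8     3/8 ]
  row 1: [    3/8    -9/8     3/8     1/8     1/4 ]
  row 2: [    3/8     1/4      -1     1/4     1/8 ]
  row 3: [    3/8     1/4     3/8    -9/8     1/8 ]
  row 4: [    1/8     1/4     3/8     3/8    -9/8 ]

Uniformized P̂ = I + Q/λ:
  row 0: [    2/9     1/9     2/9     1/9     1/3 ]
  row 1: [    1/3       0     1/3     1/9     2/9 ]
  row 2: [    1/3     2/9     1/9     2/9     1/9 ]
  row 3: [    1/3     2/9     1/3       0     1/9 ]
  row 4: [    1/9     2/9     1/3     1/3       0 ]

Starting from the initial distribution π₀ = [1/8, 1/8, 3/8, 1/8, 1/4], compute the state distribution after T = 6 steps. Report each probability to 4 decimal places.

t=0: π = [0.1250, 0.1250, 0.3750, 0.1250, 0.2500]
t=1: π = [0.2639, 0.1806, 0.2361, 0.1944, 0.1250]
t=2: π = [0.2762, 0.1528, 0.2515, 0.1435, 0.1759]
t=3: π = [0.2635, 0.1576, 0.2467, 0.1622, 0.1699]
t=4: π = [0.2663, 0.1579, 0.2492, 0.1583, 0.1683]
t=5: π = [0.2663, 0.1575, 0.2484, 0.1586, 0.1691]
t=6: π = [0.2662, 0.1576, 0.2485, 0.1587, 0.1690]

π = [0.2662, 0.1576, 0.2485, 0.1587, 0.1690]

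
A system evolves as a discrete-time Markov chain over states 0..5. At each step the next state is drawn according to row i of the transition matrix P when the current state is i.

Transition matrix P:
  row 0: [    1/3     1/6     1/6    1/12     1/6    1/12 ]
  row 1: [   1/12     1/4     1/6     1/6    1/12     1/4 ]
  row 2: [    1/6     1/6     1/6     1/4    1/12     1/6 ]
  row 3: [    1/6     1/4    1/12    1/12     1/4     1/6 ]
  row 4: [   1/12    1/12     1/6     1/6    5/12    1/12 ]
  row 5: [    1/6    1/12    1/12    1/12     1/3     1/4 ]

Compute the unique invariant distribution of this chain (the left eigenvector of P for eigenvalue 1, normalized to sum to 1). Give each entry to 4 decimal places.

Balance equations π_j = Σ_i π_i·P[i][j]:
  π_0 = 1/3·π_0 + 1/12·π_1 + 1/6·π_2 + 1/6·π_3 + 1/12·π_4 + 1/6·π_5
  π_1 = 1/6·π_0 + 1/4·π_1 + 1/6·π_2 + 1/4·π_3 + 1/12·π_4 + 1/12·π_5
  π_2 = 1/6·π_0 + 1/6·π_1 + 1/6·π_2 + 1/12·π_3 + 1/6·π_4 + 1/12·π_5
  π_3 = 1/12·π_0 + 1/6·π_1 + 1/4·π_2 + 1/12·π_3 + 1/6·π_4 + 1/12·π_5
  π_4 = 1/6·π_0 + 1/12·π_1 + 1/12·π_2 + 1/4·π_3 + 5/12·π_4 + 1/3·π_5
  normalize: π_0 + π_1 + π_2 + π_3 + π_4 + π_5 = 1
Solving the linear system gives exactly π = [3877/24204, 2872/18153, 1143/8068, 10175/72612, 8713/36306, 11605/72612].

π = [0.1602, 0.1582, 0.1417, 0.1401, 0.2400, 0.1598]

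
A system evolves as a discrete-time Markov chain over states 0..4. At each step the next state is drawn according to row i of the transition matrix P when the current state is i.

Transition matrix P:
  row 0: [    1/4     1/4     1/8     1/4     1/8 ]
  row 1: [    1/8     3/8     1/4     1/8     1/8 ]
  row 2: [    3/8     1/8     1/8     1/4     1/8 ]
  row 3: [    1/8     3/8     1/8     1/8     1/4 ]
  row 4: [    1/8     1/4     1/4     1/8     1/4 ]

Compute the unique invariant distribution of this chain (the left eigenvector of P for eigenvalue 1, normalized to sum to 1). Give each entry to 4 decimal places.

π = [0.1947, 0.2844, 0.1815, 0.1720, 0.1674]

Balance equations π_j = Σ_i π_i·P[i][j]:
  π_0 = 1/4·π_0 + 1/8·π_1 + 3/8·π_2 + 1/8·π_3 + 1/8·π_4
  π_1 = 1/4·π_0 + 3/8·π_1 + 1/8·π_2 + 3/8·π_3 + 1/4·π_4
  π_2 = 1/8·π_0 + 1/4·π_1 + 1/8·π_2 + 1/8·π_3 + 1/4·π_4
  π_3 = 1/4·π_0 + 1/8·π_1 + 1/4·π_2 + 1/8·π_3 + 1/8·π_4
  normalize: π_0 + π_1 + π_2 + π_3 + π_4 = 1
Solving the linear system gives exactly π = [103/529, 1053/3703, 96/529, 91/529, 620/3703].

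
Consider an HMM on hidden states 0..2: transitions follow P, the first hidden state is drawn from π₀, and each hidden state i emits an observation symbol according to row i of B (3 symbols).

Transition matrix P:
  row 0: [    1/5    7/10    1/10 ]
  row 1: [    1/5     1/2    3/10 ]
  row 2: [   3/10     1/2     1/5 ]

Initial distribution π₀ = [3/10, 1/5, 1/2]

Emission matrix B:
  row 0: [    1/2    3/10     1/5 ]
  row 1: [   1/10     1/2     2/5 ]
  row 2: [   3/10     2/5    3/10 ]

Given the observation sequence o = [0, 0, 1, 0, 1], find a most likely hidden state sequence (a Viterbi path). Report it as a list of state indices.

path = [2, 0, 1, 0, 1]

t=0: δ = [1.500e-01, 2.000e-02, 1.500e-01]  (obs o_0=0)
t=1: δ = [2.250e-02, 1.050e-02, 9.000e-03]  ψ = [2, 0, 2]  (obs o_1=0)
t=2: δ = [1.350e-03, 7.875e-03, 1.260e-03]  ψ = [0, 0, 1]  (obs o_2=1)
t=3: δ = [7.875e-04, 3.938e-04, 7.087e-04]  ψ = [1, 1, 1]  (obs o_3=0)
t=4: δ = [6.379e-05, 2.756e-04, 5.670e-05]  ψ = [2, 0, 2]  (obs o_4=1)
backtrack: best end state = 1; path = [2, 0, 1, 0, 1]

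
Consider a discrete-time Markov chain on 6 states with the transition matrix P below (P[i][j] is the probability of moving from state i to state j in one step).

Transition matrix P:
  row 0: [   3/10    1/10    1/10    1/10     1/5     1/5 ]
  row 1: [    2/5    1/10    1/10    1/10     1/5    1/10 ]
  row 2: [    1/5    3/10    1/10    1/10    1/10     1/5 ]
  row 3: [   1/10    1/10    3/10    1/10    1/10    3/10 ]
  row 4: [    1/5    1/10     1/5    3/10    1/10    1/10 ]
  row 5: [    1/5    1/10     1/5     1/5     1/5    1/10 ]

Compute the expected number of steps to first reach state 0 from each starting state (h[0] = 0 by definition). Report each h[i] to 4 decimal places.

h = [0.0000, 3.7767, 4.5283, 5.1531, 4.7819, 4.7448]

First-step conditioning: h[0] = 0; for i ≠ 0, h[i] = 1 + Σ_k P[i][k]·h[k].
  h[1] = 1 + 1/10·h[1] + 1/10·h[2] + 1/10·h[3] + 1/5·h[4] + 1/10·h[5]
  h[2] = 1 + 3/10·h[1] + 1/10·h[2] + 1/10·h[3] + 1/10·h[4] + 1/5·h[5]
  h[3] = 1 + 1/10·h[1] + 3/10·h[2] + 1/10·h[3] + 1/10·h[4] + 3/10·h[5]
  h[4] = 1 + 1/10·h[1] + 1/5·h[2] + 3/10·h[3] + 1/10·h[4] + 1/10·h[5]
  h[5] = 1 + 1/10·h[1] + 1/5·h[2] + 1/5·h[3] + 1/5·h[4] + 1/10·h[5]
Solving the 5×5 linear system over states ≠ 0 gives exactly h = [0, 12210/3233, 240/53, 16660/3233, 15460/3233, 15340/3233] (h[0] = 0 is the target).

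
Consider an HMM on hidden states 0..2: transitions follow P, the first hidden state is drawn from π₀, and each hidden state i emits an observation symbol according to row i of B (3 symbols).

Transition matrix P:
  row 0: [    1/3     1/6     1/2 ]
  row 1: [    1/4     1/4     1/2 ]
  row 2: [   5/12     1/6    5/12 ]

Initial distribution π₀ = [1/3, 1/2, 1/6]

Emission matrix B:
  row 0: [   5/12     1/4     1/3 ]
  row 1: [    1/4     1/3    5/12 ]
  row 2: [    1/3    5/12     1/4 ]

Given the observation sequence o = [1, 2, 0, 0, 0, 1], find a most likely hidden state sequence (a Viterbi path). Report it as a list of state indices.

path = [1, 2, 0, 2, 0, 2]

t=0: δ = [8.333e-02, 1.667e-01, 6.944e-02]  (obs o_0=1)
t=1: δ = [1.389e-02, 1.736e-02, 2.083e-02]  ψ = [1, 1, 1]  (obs o_1=2)
t=2: δ = [3.617e-03, 1.085e-03, 2.894e-03]  ψ = [2, 1, 1]  (obs o_2=0)
t=3: δ = [5.023e-04, 1.507e-04, 6.028e-04]  ψ = [0, 0, 0]  (obs o_3=0)
t=4: δ = [1.047e-04, 2.512e-05, 8.372e-05]  ψ = [2, 2, 0]  (obs o_4=0)
t=5: δ = [8.721e-06, 5.814e-06, 2.180e-05]  ψ = [0, 0, 0]  (obs o_5=1)
backtrack: best end state = 2; path = [1, 2, 0, 2, 0, 2]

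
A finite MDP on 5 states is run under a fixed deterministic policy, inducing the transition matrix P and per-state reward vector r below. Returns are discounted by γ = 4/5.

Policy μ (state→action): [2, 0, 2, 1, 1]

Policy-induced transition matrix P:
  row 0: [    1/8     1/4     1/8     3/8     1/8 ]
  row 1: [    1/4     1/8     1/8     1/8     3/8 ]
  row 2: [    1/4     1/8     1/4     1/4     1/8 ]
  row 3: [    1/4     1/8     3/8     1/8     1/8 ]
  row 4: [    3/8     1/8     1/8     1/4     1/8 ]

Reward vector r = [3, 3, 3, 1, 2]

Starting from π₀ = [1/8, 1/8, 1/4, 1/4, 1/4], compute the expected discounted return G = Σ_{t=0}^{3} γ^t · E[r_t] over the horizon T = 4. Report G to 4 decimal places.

G = 6.9038

t=0: π = [0.1250, 0.1250, 0.2500, 0.2500, 0.2500], E[r] = 2.2500, γ^t·E[r] = 2.250000, running G = 2.250000
t=1: π = [0.2656, 0.1406, 0.2188, 0.2188, 0.1563], E[r] = 2.4063, γ^t·E[r] = 1.925000, running G = 4.175000
t=2: π = [0.2363, 0.1582, 0.2070, 0.2383, 0.1602], E[r] = 2.3633, γ^t·E[r] = 1.512500, running G = 5.687500
t=3: π = [0.2405, 0.1545, 0.2104, 0.2300, 0.1646], E[r] = 2.3755, γ^t·E[r] = 1.216250, running G = 6.903750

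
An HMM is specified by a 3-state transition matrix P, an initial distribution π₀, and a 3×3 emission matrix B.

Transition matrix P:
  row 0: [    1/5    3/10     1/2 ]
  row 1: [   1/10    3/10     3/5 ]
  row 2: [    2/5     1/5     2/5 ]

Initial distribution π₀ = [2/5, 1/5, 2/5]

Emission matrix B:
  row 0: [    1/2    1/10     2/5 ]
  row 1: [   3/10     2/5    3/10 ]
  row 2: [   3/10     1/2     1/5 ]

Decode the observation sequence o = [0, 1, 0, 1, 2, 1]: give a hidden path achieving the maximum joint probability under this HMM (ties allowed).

path = [0, 2, 0, 2, 0, 2]

t=0: δ = [2.000e-01, 6.000e-02, 1.200e-01]  (obs o_0=0)
t=1: δ = [4.800e-03, 2.400e-02, 5.000e-02]  ψ = [2, 0, 0]  (obs o_1=1)
t=2: δ = [1.000e-02, 3.000e-03, 6.000e-03]  ψ = [2, 2, 2]  (obs o_2=0)
t=3: δ = [2.400e-04, 1.200e-03, 2.500e-03]  ψ = [2, 0, 0]  (obs o_3=1)
t=4: δ = [4.000e-04, 1.500e-04, 2.000e-04]  ψ = [2, 2, 2]  (obs o_4=2)
t=5: δ = [8.000e-06, 4.800e-05, 1.000e-04]  ψ = [0, 0, 0]  (obs o_5=1)
backtrack: best end state = 2; path = [0, 2, 0, 2, 0, 2]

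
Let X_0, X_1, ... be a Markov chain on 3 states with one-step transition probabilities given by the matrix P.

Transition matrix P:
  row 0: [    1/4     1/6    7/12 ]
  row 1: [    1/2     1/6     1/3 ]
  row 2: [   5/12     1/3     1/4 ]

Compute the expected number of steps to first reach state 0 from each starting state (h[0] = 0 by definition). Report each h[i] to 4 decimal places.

First-step conditioning: h[0] = 0; for i ≠ 0, h[i] = 1 + Σ_k P[i][k]·h[k].
  h[1] = 1 + 1/6·h[1] + 1/3·h[2]
  h[2] = 1 + 1/3·h[1] + 1/4·h[2]
Solving the 2×2 linear system over states ≠ 0 gives exactly h = [0, 78/37, 84/37] (h[0] = 0 is the target).

h = [0.0000, 2.1081, 2.2703]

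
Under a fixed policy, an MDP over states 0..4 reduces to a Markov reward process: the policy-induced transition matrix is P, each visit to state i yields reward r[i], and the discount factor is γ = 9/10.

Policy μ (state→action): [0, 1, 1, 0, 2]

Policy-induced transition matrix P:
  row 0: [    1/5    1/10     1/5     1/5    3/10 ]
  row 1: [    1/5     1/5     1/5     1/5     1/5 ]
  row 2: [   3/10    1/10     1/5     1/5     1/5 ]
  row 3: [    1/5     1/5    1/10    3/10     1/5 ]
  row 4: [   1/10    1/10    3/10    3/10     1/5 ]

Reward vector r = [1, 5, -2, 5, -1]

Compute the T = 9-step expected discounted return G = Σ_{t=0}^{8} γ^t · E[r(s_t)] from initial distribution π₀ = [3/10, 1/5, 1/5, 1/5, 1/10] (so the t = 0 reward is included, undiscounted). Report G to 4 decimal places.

G = 9.4661

t=0: π = [0.3000, 0.2000, 0.2000, 0.2000, 0.1000], E[r] = 1.8000, γ^t·E[r] = 1.800000, running G = 1.800000
t=1: π = [0.2100, 0.1400, 0.1900, 0.2300, 0.2300], E[r] = 1.4500, γ^t·E[r] = 1.305000, running G = 3.105000
t=2: π = [0.1960, 0.1370, 0.2000, 0.2460, 0.2210], E[r] = 1.4900, γ^t·E[r] = 1.206900, running G = 4.311900
t=3: π = [0.1979, 0.1383, 0.1975, 0.2467, 0.2196], E[r] = 1.5083, γ^t·E[r] = 1.099551, running G = 5.411451
t=4: π = [0.1978, 0.1385, 0.1973, 0.2466, 0.2198], E[r] = 1.5091, γ^t·E[r] = 0.990101, running G = 6.401552
t=5: π = [0.1978, 0.1385, 0.1973, 0.2466, 0.2198], E[r] = 1.5091, γ^t·E[r] = 0.891117, running G = 7.292668
t=6: π = [0.1978, 0.1385, 0.1973, 0.2466, 0.2198], E[r] = 1.5091, γ^t·E[r] = 0.802018, running G = 8.094687
t=7: π = [0.1978, 0.1385, 0.1973, 0.2466, 0.2198], E[r] = 1.5091, γ^t·E[r] = 0.721817, running G = 8.816503
t=8: π = [0.1978, 0.1385, 0.1973, 0.2466, 0.2198], E[r] = 1.5091, γ^t·E[r] = 0.649635, running G = 9.466138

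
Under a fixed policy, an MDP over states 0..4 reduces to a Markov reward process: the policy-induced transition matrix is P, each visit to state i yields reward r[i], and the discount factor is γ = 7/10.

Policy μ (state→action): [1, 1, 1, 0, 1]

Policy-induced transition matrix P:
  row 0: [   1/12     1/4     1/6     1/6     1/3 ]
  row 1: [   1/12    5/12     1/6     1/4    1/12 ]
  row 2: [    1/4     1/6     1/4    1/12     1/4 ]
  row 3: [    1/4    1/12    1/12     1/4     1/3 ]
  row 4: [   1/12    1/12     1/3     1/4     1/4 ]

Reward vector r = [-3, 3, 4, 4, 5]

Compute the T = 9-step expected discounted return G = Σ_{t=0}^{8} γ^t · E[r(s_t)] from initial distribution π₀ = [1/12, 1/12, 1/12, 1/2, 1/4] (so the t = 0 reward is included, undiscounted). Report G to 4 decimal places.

t=0: π = [0.0833, 0.0833, 0.0833, 0.5000, 0.2500], E[r] = 3.5833, γ^t·E[r] = 3.583333, running G = 3.583333
t=1: π = [0.1806, 0.1319, 0.1736, 0.2292, 0.2847], E[r] = 2.8889, γ^t·E[r] = 2.022222, running G = 5.605556
t=2: π = [0.1505, 0.1719, 0.2095, 0.2060, 0.2622], E[r] = 3.0370, γ^t·E[r] = 1.488148, running G = 7.093704
t=3: π = [0.1526, 0.1832, 0.2106, 0.2025, 0.2511], E[r] = 2.9998, γ^t·E[r] = 1.028934, running G = 8.122638
t=4: π = [0.1522, 0.1874, 0.2092, 0.2022, 0.2491], E[r] = 2.9963, γ^t·E[r] = 0.719412, running G = 8.842050
t=5: π = [0.1519, 0.1886, 0.2088, 0.2025, 0.2483], E[r] = 2.9965, γ^t·E[r] = 0.503615, running G = 9.345665
t=6: π = [0.1519, 0.1889, 0.2086, 0.2025, 0.2481], E[r] = 2.9961, γ^t·E[r] = 0.352489, running G = 9.698153
t=7: π = [0.1519, 0.1890, 0.2085, 0.2026, 0.2481], E[r] = 2.9961, γ^t·E[r] = 0.246740, running G = 9.944893
t=8: π = [0.1519, 0.1890, 0.2085, 0.2026, 0.2480], E[r] = 2.9961, γ^t·E[r] = 0.172717, running G = 10.117610

G = 10.1176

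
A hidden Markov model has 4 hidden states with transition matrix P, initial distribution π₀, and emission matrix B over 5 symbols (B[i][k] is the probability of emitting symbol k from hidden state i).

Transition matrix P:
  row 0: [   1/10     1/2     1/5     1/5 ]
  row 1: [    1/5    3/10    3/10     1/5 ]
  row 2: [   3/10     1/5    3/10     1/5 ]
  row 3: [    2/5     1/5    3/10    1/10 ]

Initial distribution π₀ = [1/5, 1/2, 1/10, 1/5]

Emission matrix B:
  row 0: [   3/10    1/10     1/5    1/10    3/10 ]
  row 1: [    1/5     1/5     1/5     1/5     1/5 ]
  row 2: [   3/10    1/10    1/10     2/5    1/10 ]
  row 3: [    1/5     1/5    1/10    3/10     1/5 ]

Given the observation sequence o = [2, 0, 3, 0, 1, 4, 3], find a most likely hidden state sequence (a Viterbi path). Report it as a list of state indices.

t=0: δ = [4.000e-02, 1.000e-01, 1.000e-02, 2.000e-02]  (obs o_0=2)
t=1: δ = [6.000e-03, 6.000e-03, 9.000e-03, 4.000e-03]  ψ = [1, 1, 1, 1]  (obs o_1=0)
t=2: δ = [2.700e-04, 6.000e-04, 1.080e-03, 5.400e-04]  ψ = [2, 0, 2, 2]  (obs o_2=3)
t=3: δ = [9.720e-05, 4.320e-05, 9.720e-05, 4.320e-05]  ψ = [2, 2, 2, 2]  (obs o_3=0)
t=4: δ = [2.916e-06, 9.720e-06, 2.916e-06, 3.888e-06]  ψ = [2, 0, 2, 0]  (obs o_4=1)
t=5: δ = [5.832e-07, 5.832e-07, 2.916e-07, 3.888e-07]  ψ = [1, 1, 1, 1]  (obs o_5=4)
t=6: δ = [1.555e-08, 5.832e-08, 6.998e-08, 3.499e-08]  ψ = [3, 0, 1, 0]  (obs o_6=3)
backtrack: best end state = 2; path = [1, 2, 2, 0, 1, 1, 2]

path = [1, 2, 2, 0, 1, 1, 2]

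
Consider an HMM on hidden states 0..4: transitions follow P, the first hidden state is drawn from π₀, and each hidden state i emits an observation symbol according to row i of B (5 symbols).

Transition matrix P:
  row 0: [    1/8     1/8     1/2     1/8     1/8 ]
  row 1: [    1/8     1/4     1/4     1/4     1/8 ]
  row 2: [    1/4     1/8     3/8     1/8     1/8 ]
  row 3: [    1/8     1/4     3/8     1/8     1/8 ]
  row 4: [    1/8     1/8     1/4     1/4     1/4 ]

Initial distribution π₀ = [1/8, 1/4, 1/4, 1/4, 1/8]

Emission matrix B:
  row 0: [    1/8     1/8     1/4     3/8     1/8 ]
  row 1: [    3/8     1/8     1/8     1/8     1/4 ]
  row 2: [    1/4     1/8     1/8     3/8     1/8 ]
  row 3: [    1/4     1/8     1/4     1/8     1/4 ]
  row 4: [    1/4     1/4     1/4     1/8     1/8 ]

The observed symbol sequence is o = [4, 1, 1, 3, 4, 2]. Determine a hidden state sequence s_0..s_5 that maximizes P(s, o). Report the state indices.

path = [3, 2, 2, 2, 2, 0]

t=0: δ = [1.562e-02, 6.250e-02, 3.125e-02, 6.250e-02, 1.562e-02]  (obs o_0=4)
t=1: δ = [9.766e-04, 1.953e-03, 2.930e-03, 1.953e-03, 1.953e-03]  ψ = [1, 1, 3, 1, 1]  (obs o_1=1)
t=2: δ = [9.155e-05, 6.104e-05, 1.373e-04, 6.104e-05, 1.221e-04]  ψ = [2, 1, 2, 1, 4]  (obs o_2=1)
t=3: δ = [1.287e-05, 2.146e-06, 1.931e-05, 3.815e-06, 3.815e-06]  ψ = [2, 2, 2, 4, 4]  (obs o_3=3)
t=4: δ = [6.035e-07, 6.035e-07, 9.052e-07, 6.035e-07, 3.017e-07]  ψ = [2, 2, 2, 2, 2]  (obs o_4=4)
t=5: δ = [5.658e-08, 1.886e-08, 4.243e-08, 3.772e-08, 2.829e-08]  ψ = [2, 1, 2, 1, 2]  (obs o_5=2)
backtrack: best end state = 0; path = [3, 2, 2, 2, 2, 0]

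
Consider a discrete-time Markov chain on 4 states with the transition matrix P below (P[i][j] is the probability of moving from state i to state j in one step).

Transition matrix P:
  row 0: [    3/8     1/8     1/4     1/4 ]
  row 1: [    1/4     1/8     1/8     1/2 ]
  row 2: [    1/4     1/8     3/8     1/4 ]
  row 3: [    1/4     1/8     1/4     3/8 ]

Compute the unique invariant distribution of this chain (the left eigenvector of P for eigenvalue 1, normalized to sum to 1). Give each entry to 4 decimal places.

Balance equations π_j = Σ_i π_i·P[i][j]:
  π_0 = 3/8·π_0 + 1/4·π_1 + 1/4·π_2 + 1/4·π_3
  π_1 = 1/8·π_0 + 1/8·π_1 + 1/8·π_2 + 1/8·π_3
  π_2 = 1/4·π_0 + 1/8·π_1 + 3/8·π_2 + 1/4·π_3
  normalize: π_0 + π_1 + π_2 + π_3 = 1
Solving the linear system gives exactly π = [2/7, 1/8, 15/56, 9/28].

π = [0.2857, 0.1250, 0.2679, 0.3214]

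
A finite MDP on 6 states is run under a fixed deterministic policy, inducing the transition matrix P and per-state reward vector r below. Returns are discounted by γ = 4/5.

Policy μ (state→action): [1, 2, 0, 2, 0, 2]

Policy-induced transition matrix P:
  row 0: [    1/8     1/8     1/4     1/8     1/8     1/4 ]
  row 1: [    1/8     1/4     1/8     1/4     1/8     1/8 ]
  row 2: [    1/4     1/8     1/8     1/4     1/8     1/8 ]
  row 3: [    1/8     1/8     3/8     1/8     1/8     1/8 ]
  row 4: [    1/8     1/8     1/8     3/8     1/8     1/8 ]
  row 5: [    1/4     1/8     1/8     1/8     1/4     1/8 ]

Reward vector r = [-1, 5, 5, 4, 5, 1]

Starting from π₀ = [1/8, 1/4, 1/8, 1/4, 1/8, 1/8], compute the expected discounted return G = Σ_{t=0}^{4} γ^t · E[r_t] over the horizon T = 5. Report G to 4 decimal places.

G = 11.1467

t=0: π = [0.1250, 0.2500, 0.1250, 0.2500, 0.1250, 0.1250], E[r] = 3.5000, γ^t·E[r] = 3.500000, running G = 3.500000
t=1: π = [0.1563, 0.1563, 0.2031, 0.2031, 0.1406, 0.1406], E[r] = 3.2969, γ^t·E[r] = 2.637500, running G = 6.137500
t=2: π = [0.1680, 0.1445, 0.1953, 0.2051, 0.1426, 0.1445], E[r] = 3.2090, γ^t·E[r] = 2.053750, running G = 8.191250
t=3: π = [0.1675, 0.1431, 0.1973, 0.2031, 0.1431, 0.1460], E[r] = 3.2080, γ^t·E[r] = 1.642500, running G = 9.833750
t=4: π = [0.1679, 0.1429, 0.1967, 0.2033, 0.1432, 0.1459], E[r] = 3.2055, γ^t·E[r] = 1.312975, running G = 11.146725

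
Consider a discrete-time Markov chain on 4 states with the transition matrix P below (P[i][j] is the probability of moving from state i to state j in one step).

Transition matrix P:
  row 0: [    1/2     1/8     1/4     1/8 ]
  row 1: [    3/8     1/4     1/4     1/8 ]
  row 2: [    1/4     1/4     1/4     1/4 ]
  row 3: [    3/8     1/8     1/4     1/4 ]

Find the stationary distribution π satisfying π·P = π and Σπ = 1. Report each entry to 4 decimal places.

π = [0.3929, 0.1786, 0.2500, 0.1786]

Balance equations π_j = Σ_i π_i·P[i][j]:
  π_0 = 1/2·π_0 + 3/8·π_1 + 1/4·π_2 + 3/8·π_3
  π_1 = 1/8·π_0 + 1/4·π_1 + 1/4·π_2 + 1/8·π_3
  π_2 = 1/4·π_0 + 1/4·π_1 + 1/4·π_2 + 1/4·π_3
  normalize: π_0 + π_1 + π_2 + π_3 = 1
Solving the linear system gives exactly π = [11/28, 5/28, 1/4, 5/28].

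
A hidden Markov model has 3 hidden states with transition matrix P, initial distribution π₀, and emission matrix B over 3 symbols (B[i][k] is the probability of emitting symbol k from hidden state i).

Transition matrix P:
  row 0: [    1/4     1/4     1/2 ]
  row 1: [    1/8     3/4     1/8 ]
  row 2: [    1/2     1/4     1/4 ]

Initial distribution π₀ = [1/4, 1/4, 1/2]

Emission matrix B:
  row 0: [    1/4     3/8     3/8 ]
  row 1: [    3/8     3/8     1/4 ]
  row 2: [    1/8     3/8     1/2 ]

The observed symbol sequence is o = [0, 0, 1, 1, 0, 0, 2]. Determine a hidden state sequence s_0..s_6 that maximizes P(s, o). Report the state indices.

t=0: δ = [6.250e-02, 9.375e-02, 6.250e-02]  (obs o_0=0)
t=1: δ = [7.812e-03, 2.637e-02, 3.906e-03]  ψ = [2, 1, 0]  (obs o_1=0)
t=2: δ = [1.236e-03, 7.416e-03, 1.465e-03]  ψ = [1, 1, 0]  (obs o_2=1)
t=3: δ = [3.476e-04, 2.086e-03, 3.476e-04]  ψ = [1, 1, 1]  (obs o_3=1)
t=4: δ = [6.518e-05, 5.866e-04, 3.259e-05]  ψ = [1, 1, 1]  (obs o_4=0)
t=5: δ = [1.833e-05, 1.650e-04, 9.166e-06]  ψ = [1, 1, 1]  (obs o_5=0)
t=6: δ = [7.733e-06, 3.093e-05, 1.031e-05]  ψ = [1, 1, 1]  (obs o_6=2)
backtrack: best end state = 1; path = [1, 1, 1, 1, 1, 1, 1]

path = [1, 1, 1, 1, 1, 1, 1]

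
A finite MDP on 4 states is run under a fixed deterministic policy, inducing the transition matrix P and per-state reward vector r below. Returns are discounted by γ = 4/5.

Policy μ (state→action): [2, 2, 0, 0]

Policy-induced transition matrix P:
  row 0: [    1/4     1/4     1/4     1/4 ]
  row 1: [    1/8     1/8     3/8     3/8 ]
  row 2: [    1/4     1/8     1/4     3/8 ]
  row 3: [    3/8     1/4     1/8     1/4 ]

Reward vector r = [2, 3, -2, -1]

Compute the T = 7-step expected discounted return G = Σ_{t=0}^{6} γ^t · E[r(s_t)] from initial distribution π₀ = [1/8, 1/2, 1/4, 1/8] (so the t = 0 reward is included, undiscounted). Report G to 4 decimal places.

t=0: π = [0.1250, 0.5000, 0.2500, 0.1250], E[r] = 1.1250, γ^t·E[r] = 1.125000, running G = 1.125000
t=1: π = [0.2031, 0.1563, 0.2969, 0.3438], E[r] = -0.0625, γ^t·E[r] = -0.050000, running G = 1.075000
t=2: π = [0.2734, 0.1934, 0.2266, 0.3066], E[r] = 0.3672, γ^t·E[r] = 0.235000, running G = 1.310000
t=3: π = [0.2642, 0.1975, 0.2358, 0.3025], E[r] = 0.3467, γ^t·E[r] = 0.177500, running G = 1.487500
t=4: π = [0.2631, 0.1958, 0.2369, 0.3042], E[r] = 0.3358, γ^t·E[r] = 0.137550, running G = 1.625050
t=5: π = [0.2635, 0.1959, 0.2365, 0.3041], E[r] = 0.3378, γ^t·E[r] = 0.110695, running G = 1.735745
t=6: π = [0.2635, 0.1960, 0.2365, 0.3040], E[r] = 0.3379, γ^t·E[r] = 0.088580, running G = 1.824325

G = 1.8243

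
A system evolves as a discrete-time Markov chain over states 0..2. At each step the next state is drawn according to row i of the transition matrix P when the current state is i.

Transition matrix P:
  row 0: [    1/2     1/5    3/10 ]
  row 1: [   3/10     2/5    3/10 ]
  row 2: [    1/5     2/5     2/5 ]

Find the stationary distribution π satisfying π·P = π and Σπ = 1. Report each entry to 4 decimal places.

π = [0.3333, 0.3333, 0.3333]

Balance equations π_j = Σ_i π_i·P[i][j]:
  π_0 = 1/2·π_0 + 3/10·π_1 + 1/5·π_2
  π_1 = 1/5·π_0 + 2/5·π_1 + 2/5·π_2
  normalize: π_0 + π_1 + π_2 = 1
Solving the linear system gives exactly π = [1/3, 1/3, 1/3].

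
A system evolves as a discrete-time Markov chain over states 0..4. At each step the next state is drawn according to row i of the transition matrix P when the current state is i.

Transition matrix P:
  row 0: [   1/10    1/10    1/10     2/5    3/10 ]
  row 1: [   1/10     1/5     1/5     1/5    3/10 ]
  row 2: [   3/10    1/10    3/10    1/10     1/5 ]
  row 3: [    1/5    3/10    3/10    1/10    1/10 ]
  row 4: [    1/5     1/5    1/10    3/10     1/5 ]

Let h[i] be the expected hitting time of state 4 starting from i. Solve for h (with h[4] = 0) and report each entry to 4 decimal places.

h = [4.3013, 4.1799, 4.5816, 4.9874, 0.0000]

First-step conditioning: h[4] = 0; for i ≠ 4, h[i] = 1 + Σ_k P[i][k]·h[k].
  h[0] = 1 + 1/10·h[0] + 1/10·h[1] + 1/10·h[2] + 2/5·h[3]
  h[1] = 1 + 1/10·h[0] + 1/5·h[1] + 1/5·h[2] + 1/5·h[3]
  h[2] = 1 + 3/10·h[0] + 1/10·h[1] + 3/10·h[2] + 1/10·h[3]
  h[3] = 1 + 1/5·h[0] + 3/10·h[1] + 3/10·h[2] + 1/10·h[3]
Solving the 4×4 linear system over states ≠ 4 gives exactly h = [1028/239, 999/239, 1095/239, 1192/239, 0] (h[4] = 0 is the target).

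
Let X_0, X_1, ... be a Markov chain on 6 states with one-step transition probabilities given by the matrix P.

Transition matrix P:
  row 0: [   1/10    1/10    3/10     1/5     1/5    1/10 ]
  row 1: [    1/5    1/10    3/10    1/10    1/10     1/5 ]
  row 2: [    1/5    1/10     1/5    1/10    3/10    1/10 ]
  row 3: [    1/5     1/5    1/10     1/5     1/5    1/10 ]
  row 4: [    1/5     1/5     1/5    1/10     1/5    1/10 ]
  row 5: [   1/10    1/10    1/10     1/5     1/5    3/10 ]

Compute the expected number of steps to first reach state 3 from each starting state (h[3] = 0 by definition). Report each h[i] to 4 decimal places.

First-step conditioning: h[3] = 0; for i ≠ 3, h[i] = 1 + Σ_k P[i][k]·h[k].
  h[0] = 1 + 1/10·h[0] + 1/10·h[1] + 3/10·h[2] + 1/5·h[4] + 1/10·h[5]
  h[1] = 1 + 1/5·h[0] + 1/10·h[1] + 3/10·h[2] + 1/10·h[4] + 1/5·h[5]
  h[2] = 1 + 1/5·h[0] + 1/10·h[1] + 1/5·h[2] + 3/10·h[4] + 1/10·h[5]
  h[4] = 1 + 1/5·h[0] + 1/5·h[1] + 1/5·h[2] + 1/5·h[4] + 1/10·h[5]
  h[5] = 1 + 1/10·h[0] + 1/10·h[1] + 1/10·h[2] + 1/5·h[4] + 3/10·h[5]
Solving the 5×5 linear system over states ≠ 3 gives exactly h = [14950/2153, 16260/2153, 49330/6459, 0, 49280/6459, 43730/6459] (h[3] = 0 is the target).

h = [6.9438, 7.5523, 7.6374, 0.0000, 7.6297, 6.7704]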